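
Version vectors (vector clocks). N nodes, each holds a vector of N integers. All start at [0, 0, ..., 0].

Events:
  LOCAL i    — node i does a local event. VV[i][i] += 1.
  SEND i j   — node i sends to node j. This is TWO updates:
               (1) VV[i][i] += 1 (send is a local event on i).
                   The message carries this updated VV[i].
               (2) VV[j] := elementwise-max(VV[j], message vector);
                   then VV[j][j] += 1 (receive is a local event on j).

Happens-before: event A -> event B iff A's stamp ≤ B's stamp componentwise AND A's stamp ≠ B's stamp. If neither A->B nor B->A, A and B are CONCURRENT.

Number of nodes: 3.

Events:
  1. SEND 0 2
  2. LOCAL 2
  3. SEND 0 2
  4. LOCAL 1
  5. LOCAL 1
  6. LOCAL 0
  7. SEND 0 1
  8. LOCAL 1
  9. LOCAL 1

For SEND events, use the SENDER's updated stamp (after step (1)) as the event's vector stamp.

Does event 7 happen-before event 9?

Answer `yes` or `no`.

Answer: yes

Derivation:
Initial: VV[0]=[0, 0, 0]
Initial: VV[1]=[0, 0, 0]
Initial: VV[2]=[0, 0, 0]
Event 1: SEND 0->2: VV[0][0]++ -> VV[0]=[1, 0, 0], msg_vec=[1, 0, 0]; VV[2]=max(VV[2],msg_vec) then VV[2][2]++ -> VV[2]=[1, 0, 1]
Event 2: LOCAL 2: VV[2][2]++ -> VV[2]=[1, 0, 2]
Event 3: SEND 0->2: VV[0][0]++ -> VV[0]=[2, 0, 0], msg_vec=[2, 0, 0]; VV[2]=max(VV[2],msg_vec) then VV[2][2]++ -> VV[2]=[2, 0, 3]
Event 4: LOCAL 1: VV[1][1]++ -> VV[1]=[0, 1, 0]
Event 5: LOCAL 1: VV[1][1]++ -> VV[1]=[0, 2, 0]
Event 6: LOCAL 0: VV[0][0]++ -> VV[0]=[3, 0, 0]
Event 7: SEND 0->1: VV[0][0]++ -> VV[0]=[4, 0, 0], msg_vec=[4, 0, 0]; VV[1]=max(VV[1],msg_vec) then VV[1][1]++ -> VV[1]=[4, 3, 0]
Event 8: LOCAL 1: VV[1][1]++ -> VV[1]=[4, 4, 0]
Event 9: LOCAL 1: VV[1][1]++ -> VV[1]=[4, 5, 0]
Event 7 stamp: [4, 0, 0]
Event 9 stamp: [4, 5, 0]
[4, 0, 0] <= [4, 5, 0]? True. Equal? False. Happens-before: True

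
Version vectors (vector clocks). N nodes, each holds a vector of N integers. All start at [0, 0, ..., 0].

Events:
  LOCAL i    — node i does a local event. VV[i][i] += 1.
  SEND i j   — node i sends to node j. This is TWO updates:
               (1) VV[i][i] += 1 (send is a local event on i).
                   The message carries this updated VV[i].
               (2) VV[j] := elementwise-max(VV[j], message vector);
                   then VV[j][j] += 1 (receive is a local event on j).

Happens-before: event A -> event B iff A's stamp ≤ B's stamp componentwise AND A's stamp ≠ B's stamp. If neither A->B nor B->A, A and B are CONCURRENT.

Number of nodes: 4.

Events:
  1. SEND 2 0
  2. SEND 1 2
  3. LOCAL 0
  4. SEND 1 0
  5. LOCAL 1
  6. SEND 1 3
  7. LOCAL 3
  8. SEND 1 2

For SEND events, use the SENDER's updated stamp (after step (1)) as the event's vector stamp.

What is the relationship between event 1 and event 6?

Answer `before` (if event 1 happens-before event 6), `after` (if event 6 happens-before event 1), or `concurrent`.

Answer: concurrent

Derivation:
Initial: VV[0]=[0, 0, 0, 0]
Initial: VV[1]=[0, 0, 0, 0]
Initial: VV[2]=[0, 0, 0, 0]
Initial: VV[3]=[0, 0, 0, 0]
Event 1: SEND 2->0: VV[2][2]++ -> VV[2]=[0, 0, 1, 0], msg_vec=[0, 0, 1, 0]; VV[0]=max(VV[0],msg_vec) then VV[0][0]++ -> VV[0]=[1, 0, 1, 0]
Event 2: SEND 1->2: VV[1][1]++ -> VV[1]=[0, 1, 0, 0], msg_vec=[0, 1, 0, 0]; VV[2]=max(VV[2],msg_vec) then VV[2][2]++ -> VV[2]=[0, 1, 2, 0]
Event 3: LOCAL 0: VV[0][0]++ -> VV[0]=[2, 0, 1, 0]
Event 4: SEND 1->0: VV[1][1]++ -> VV[1]=[0, 2, 0, 0], msg_vec=[0, 2, 0, 0]; VV[0]=max(VV[0],msg_vec) then VV[0][0]++ -> VV[0]=[3, 2, 1, 0]
Event 5: LOCAL 1: VV[1][1]++ -> VV[1]=[0, 3, 0, 0]
Event 6: SEND 1->3: VV[1][1]++ -> VV[1]=[0, 4, 0, 0], msg_vec=[0, 4, 0, 0]; VV[3]=max(VV[3],msg_vec) then VV[3][3]++ -> VV[3]=[0, 4, 0, 1]
Event 7: LOCAL 3: VV[3][3]++ -> VV[3]=[0, 4, 0, 2]
Event 8: SEND 1->2: VV[1][1]++ -> VV[1]=[0, 5, 0, 0], msg_vec=[0, 5, 0, 0]; VV[2]=max(VV[2],msg_vec) then VV[2][2]++ -> VV[2]=[0, 5, 3, 0]
Event 1 stamp: [0, 0, 1, 0]
Event 6 stamp: [0, 4, 0, 0]
[0, 0, 1, 0] <= [0, 4, 0, 0]? False
[0, 4, 0, 0] <= [0, 0, 1, 0]? False
Relation: concurrent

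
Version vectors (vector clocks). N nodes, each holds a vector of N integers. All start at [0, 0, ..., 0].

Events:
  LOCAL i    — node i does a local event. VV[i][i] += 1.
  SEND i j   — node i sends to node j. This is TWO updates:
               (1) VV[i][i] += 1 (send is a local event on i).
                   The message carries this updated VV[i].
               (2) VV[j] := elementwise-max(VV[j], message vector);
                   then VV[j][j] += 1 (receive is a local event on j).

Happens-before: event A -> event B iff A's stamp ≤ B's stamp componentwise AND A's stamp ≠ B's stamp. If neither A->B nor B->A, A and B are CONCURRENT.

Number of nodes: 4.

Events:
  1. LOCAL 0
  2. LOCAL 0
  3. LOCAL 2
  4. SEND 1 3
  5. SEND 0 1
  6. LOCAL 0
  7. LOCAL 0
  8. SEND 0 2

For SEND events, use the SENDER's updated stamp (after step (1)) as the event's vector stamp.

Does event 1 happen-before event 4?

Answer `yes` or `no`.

Initial: VV[0]=[0, 0, 0, 0]
Initial: VV[1]=[0, 0, 0, 0]
Initial: VV[2]=[0, 0, 0, 0]
Initial: VV[3]=[0, 0, 0, 0]
Event 1: LOCAL 0: VV[0][0]++ -> VV[0]=[1, 0, 0, 0]
Event 2: LOCAL 0: VV[0][0]++ -> VV[0]=[2, 0, 0, 0]
Event 3: LOCAL 2: VV[2][2]++ -> VV[2]=[0, 0, 1, 0]
Event 4: SEND 1->3: VV[1][1]++ -> VV[1]=[0, 1, 0, 0], msg_vec=[0, 1, 0, 0]; VV[3]=max(VV[3],msg_vec) then VV[3][3]++ -> VV[3]=[0, 1, 0, 1]
Event 5: SEND 0->1: VV[0][0]++ -> VV[0]=[3, 0, 0, 0], msg_vec=[3, 0, 0, 0]; VV[1]=max(VV[1],msg_vec) then VV[1][1]++ -> VV[1]=[3, 2, 0, 0]
Event 6: LOCAL 0: VV[0][0]++ -> VV[0]=[4, 0, 0, 0]
Event 7: LOCAL 0: VV[0][0]++ -> VV[0]=[5, 0, 0, 0]
Event 8: SEND 0->2: VV[0][0]++ -> VV[0]=[6, 0, 0, 0], msg_vec=[6, 0, 0, 0]; VV[2]=max(VV[2],msg_vec) then VV[2][2]++ -> VV[2]=[6, 0, 2, 0]
Event 1 stamp: [1, 0, 0, 0]
Event 4 stamp: [0, 1, 0, 0]
[1, 0, 0, 0] <= [0, 1, 0, 0]? False. Equal? False. Happens-before: False

Answer: no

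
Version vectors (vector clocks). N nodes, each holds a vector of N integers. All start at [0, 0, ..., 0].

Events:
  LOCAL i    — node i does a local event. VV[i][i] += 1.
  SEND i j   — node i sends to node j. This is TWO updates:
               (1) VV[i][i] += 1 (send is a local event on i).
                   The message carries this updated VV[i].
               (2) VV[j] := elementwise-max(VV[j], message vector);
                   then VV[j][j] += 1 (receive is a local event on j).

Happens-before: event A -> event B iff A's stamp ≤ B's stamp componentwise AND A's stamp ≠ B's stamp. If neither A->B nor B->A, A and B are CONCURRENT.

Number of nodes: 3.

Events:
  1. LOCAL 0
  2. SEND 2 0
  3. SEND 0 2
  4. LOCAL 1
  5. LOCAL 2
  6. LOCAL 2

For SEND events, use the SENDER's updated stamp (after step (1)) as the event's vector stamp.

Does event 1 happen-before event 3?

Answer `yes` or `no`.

Initial: VV[0]=[0, 0, 0]
Initial: VV[1]=[0, 0, 0]
Initial: VV[2]=[0, 0, 0]
Event 1: LOCAL 0: VV[0][0]++ -> VV[0]=[1, 0, 0]
Event 2: SEND 2->0: VV[2][2]++ -> VV[2]=[0, 0, 1], msg_vec=[0, 0, 1]; VV[0]=max(VV[0],msg_vec) then VV[0][0]++ -> VV[0]=[2, 0, 1]
Event 3: SEND 0->2: VV[0][0]++ -> VV[0]=[3, 0, 1], msg_vec=[3, 0, 1]; VV[2]=max(VV[2],msg_vec) then VV[2][2]++ -> VV[2]=[3, 0, 2]
Event 4: LOCAL 1: VV[1][1]++ -> VV[1]=[0, 1, 0]
Event 5: LOCAL 2: VV[2][2]++ -> VV[2]=[3, 0, 3]
Event 6: LOCAL 2: VV[2][2]++ -> VV[2]=[3, 0, 4]
Event 1 stamp: [1, 0, 0]
Event 3 stamp: [3, 0, 1]
[1, 0, 0] <= [3, 0, 1]? True. Equal? False. Happens-before: True

Answer: yes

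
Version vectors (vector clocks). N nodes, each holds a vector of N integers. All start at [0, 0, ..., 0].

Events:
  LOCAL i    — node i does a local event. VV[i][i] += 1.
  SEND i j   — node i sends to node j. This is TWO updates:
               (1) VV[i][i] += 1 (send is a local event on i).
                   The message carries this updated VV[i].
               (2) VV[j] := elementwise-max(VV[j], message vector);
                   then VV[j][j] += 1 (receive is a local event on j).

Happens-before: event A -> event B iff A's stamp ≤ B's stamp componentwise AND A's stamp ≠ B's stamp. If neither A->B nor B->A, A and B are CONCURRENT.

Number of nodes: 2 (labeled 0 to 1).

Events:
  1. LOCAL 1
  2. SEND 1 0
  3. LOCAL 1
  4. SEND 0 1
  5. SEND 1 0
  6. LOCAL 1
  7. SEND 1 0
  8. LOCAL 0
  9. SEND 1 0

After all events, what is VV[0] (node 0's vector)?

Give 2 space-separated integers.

Answer: 6 8

Derivation:
Initial: VV[0]=[0, 0]
Initial: VV[1]=[0, 0]
Event 1: LOCAL 1: VV[1][1]++ -> VV[1]=[0, 1]
Event 2: SEND 1->0: VV[1][1]++ -> VV[1]=[0, 2], msg_vec=[0, 2]; VV[0]=max(VV[0],msg_vec) then VV[0][0]++ -> VV[0]=[1, 2]
Event 3: LOCAL 1: VV[1][1]++ -> VV[1]=[0, 3]
Event 4: SEND 0->1: VV[0][0]++ -> VV[0]=[2, 2], msg_vec=[2, 2]; VV[1]=max(VV[1],msg_vec) then VV[1][1]++ -> VV[1]=[2, 4]
Event 5: SEND 1->0: VV[1][1]++ -> VV[1]=[2, 5], msg_vec=[2, 5]; VV[0]=max(VV[0],msg_vec) then VV[0][0]++ -> VV[0]=[3, 5]
Event 6: LOCAL 1: VV[1][1]++ -> VV[1]=[2, 6]
Event 7: SEND 1->0: VV[1][1]++ -> VV[1]=[2, 7], msg_vec=[2, 7]; VV[0]=max(VV[0],msg_vec) then VV[0][0]++ -> VV[0]=[4, 7]
Event 8: LOCAL 0: VV[0][0]++ -> VV[0]=[5, 7]
Event 9: SEND 1->0: VV[1][1]++ -> VV[1]=[2, 8], msg_vec=[2, 8]; VV[0]=max(VV[0],msg_vec) then VV[0][0]++ -> VV[0]=[6, 8]
Final vectors: VV[0]=[6, 8]; VV[1]=[2, 8]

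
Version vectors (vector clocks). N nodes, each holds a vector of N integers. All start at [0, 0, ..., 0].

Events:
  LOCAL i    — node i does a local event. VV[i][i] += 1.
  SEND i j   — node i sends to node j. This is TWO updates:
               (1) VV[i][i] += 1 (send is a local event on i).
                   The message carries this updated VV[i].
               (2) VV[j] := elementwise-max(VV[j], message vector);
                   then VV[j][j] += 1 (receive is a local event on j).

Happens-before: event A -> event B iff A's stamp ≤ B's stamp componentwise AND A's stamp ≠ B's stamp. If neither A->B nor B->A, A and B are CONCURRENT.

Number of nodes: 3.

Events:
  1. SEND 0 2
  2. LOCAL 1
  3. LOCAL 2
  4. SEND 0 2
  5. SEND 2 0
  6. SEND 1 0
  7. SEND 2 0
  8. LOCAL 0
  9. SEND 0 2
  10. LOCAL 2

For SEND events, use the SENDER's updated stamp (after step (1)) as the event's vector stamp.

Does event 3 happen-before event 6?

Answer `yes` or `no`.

Answer: no

Derivation:
Initial: VV[0]=[0, 0, 0]
Initial: VV[1]=[0, 0, 0]
Initial: VV[2]=[0, 0, 0]
Event 1: SEND 0->2: VV[0][0]++ -> VV[0]=[1, 0, 0], msg_vec=[1, 0, 0]; VV[2]=max(VV[2],msg_vec) then VV[2][2]++ -> VV[2]=[1, 0, 1]
Event 2: LOCAL 1: VV[1][1]++ -> VV[1]=[0, 1, 0]
Event 3: LOCAL 2: VV[2][2]++ -> VV[2]=[1, 0, 2]
Event 4: SEND 0->2: VV[0][0]++ -> VV[0]=[2, 0, 0], msg_vec=[2, 0, 0]; VV[2]=max(VV[2],msg_vec) then VV[2][2]++ -> VV[2]=[2, 0, 3]
Event 5: SEND 2->0: VV[2][2]++ -> VV[2]=[2, 0, 4], msg_vec=[2, 0, 4]; VV[0]=max(VV[0],msg_vec) then VV[0][0]++ -> VV[0]=[3, 0, 4]
Event 6: SEND 1->0: VV[1][1]++ -> VV[1]=[0, 2, 0], msg_vec=[0, 2, 0]; VV[0]=max(VV[0],msg_vec) then VV[0][0]++ -> VV[0]=[4, 2, 4]
Event 7: SEND 2->0: VV[2][2]++ -> VV[2]=[2, 0, 5], msg_vec=[2, 0, 5]; VV[0]=max(VV[0],msg_vec) then VV[0][0]++ -> VV[0]=[5, 2, 5]
Event 8: LOCAL 0: VV[0][0]++ -> VV[0]=[6, 2, 5]
Event 9: SEND 0->2: VV[0][0]++ -> VV[0]=[7, 2, 5], msg_vec=[7, 2, 5]; VV[2]=max(VV[2],msg_vec) then VV[2][2]++ -> VV[2]=[7, 2, 6]
Event 10: LOCAL 2: VV[2][2]++ -> VV[2]=[7, 2, 7]
Event 3 stamp: [1, 0, 2]
Event 6 stamp: [0, 2, 0]
[1, 0, 2] <= [0, 2, 0]? False. Equal? False. Happens-before: False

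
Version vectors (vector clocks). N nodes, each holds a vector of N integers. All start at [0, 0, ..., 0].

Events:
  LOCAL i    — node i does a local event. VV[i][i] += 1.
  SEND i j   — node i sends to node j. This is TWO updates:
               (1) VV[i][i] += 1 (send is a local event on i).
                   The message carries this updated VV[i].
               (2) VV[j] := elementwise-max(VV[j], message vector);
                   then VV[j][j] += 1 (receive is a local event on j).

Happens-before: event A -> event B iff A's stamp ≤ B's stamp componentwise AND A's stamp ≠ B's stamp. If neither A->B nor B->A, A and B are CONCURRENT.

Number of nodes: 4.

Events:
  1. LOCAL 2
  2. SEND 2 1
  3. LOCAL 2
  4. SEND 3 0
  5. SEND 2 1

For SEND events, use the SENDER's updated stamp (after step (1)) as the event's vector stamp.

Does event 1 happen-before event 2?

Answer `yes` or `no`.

Answer: yes

Derivation:
Initial: VV[0]=[0, 0, 0, 0]
Initial: VV[1]=[0, 0, 0, 0]
Initial: VV[2]=[0, 0, 0, 0]
Initial: VV[3]=[0, 0, 0, 0]
Event 1: LOCAL 2: VV[2][2]++ -> VV[2]=[0, 0, 1, 0]
Event 2: SEND 2->1: VV[2][2]++ -> VV[2]=[0, 0, 2, 0], msg_vec=[0, 0, 2, 0]; VV[1]=max(VV[1],msg_vec) then VV[1][1]++ -> VV[1]=[0, 1, 2, 0]
Event 3: LOCAL 2: VV[2][2]++ -> VV[2]=[0, 0, 3, 0]
Event 4: SEND 3->0: VV[3][3]++ -> VV[3]=[0, 0, 0, 1], msg_vec=[0, 0, 0, 1]; VV[0]=max(VV[0],msg_vec) then VV[0][0]++ -> VV[0]=[1, 0, 0, 1]
Event 5: SEND 2->1: VV[2][2]++ -> VV[2]=[0, 0, 4, 0], msg_vec=[0, 0, 4, 0]; VV[1]=max(VV[1],msg_vec) then VV[1][1]++ -> VV[1]=[0, 2, 4, 0]
Event 1 stamp: [0, 0, 1, 0]
Event 2 stamp: [0, 0, 2, 0]
[0, 0, 1, 0] <= [0, 0, 2, 0]? True. Equal? False. Happens-before: True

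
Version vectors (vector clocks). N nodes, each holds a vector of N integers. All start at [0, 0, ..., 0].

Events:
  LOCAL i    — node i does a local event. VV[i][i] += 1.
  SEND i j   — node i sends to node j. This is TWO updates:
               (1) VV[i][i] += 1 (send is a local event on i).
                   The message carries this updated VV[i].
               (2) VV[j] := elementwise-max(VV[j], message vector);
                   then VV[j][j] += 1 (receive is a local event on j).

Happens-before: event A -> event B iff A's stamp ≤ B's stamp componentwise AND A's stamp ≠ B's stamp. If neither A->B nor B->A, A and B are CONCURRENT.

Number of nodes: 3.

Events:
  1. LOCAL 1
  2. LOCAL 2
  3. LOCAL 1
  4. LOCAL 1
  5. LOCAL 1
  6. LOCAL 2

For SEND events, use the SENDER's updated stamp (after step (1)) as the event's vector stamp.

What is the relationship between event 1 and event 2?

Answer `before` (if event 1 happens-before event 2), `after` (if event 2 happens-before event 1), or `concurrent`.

Initial: VV[0]=[0, 0, 0]
Initial: VV[1]=[0, 0, 0]
Initial: VV[2]=[0, 0, 0]
Event 1: LOCAL 1: VV[1][1]++ -> VV[1]=[0, 1, 0]
Event 2: LOCAL 2: VV[2][2]++ -> VV[2]=[0, 0, 1]
Event 3: LOCAL 1: VV[1][1]++ -> VV[1]=[0, 2, 0]
Event 4: LOCAL 1: VV[1][1]++ -> VV[1]=[0, 3, 0]
Event 5: LOCAL 1: VV[1][1]++ -> VV[1]=[0, 4, 0]
Event 6: LOCAL 2: VV[2][2]++ -> VV[2]=[0, 0, 2]
Event 1 stamp: [0, 1, 0]
Event 2 stamp: [0, 0, 1]
[0, 1, 0] <= [0, 0, 1]? False
[0, 0, 1] <= [0, 1, 0]? False
Relation: concurrent

Answer: concurrent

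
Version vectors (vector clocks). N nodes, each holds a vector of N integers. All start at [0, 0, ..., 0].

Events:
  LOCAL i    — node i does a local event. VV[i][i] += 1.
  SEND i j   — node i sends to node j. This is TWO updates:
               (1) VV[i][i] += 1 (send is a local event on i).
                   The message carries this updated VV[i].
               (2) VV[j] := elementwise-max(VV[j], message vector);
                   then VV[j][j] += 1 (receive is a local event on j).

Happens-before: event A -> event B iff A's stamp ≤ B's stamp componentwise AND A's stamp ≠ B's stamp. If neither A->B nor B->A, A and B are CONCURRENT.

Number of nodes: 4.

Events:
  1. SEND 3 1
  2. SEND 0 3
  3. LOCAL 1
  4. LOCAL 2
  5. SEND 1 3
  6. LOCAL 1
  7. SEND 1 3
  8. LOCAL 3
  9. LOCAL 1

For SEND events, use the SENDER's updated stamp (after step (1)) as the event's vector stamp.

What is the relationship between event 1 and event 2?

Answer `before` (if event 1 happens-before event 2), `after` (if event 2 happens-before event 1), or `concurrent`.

Initial: VV[0]=[0, 0, 0, 0]
Initial: VV[1]=[0, 0, 0, 0]
Initial: VV[2]=[0, 0, 0, 0]
Initial: VV[3]=[0, 0, 0, 0]
Event 1: SEND 3->1: VV[3][3]++ -> VV[3]=[0, 0, 0, 1], msg_vec=[0, 0, 0, 1]; VV[1]=max(VV[1],msg_vec) then VV[1][1]++ -> VV[1]=[0, 1, 0, 1]
Event 2: SEND 0->3: VV[0][0]++ -> VV[0]=[1, 0, 0, 0], msg_vec=[1, 0, 0, 0]; VV[3]=max(VV[3],msg_vec) then VV[3][3]++ -> VV[3]=[1, 0, 0, 2]
Event 3: LOCAL 1: VV[1][1]++ -> VV[1]=[0, 2, 0, 1]
Event 4: LOCAL 2: VV[2][2]++ -> VV[2]=[0, 0, 1, 0]
Event 5: SEND 1->3: VV[1][1]++ -> VV[1]=[0, 3, 0, 1], msg_vec=[0, 3, 0, 1]; VV[3]=max(VV[3],msg_vec) then VV[3][3]++ -> VV[3]=[1, 3, 0, 3]
Event 6: LOCAL 1: VV[1][1]++ -> VV[1]=[0, 4, 0, 1]
Event 7: SEND 1->3: VV[1][1]++ -> VV[1]=[0, 5, 0, 1], msg_vec=[0, 5, 0, 1]; VV[3]=max(VV[3],msg_vec) then VV[3][3]++ -> VV[3]=[1, 5, 0, 4]
Event 8: LOCAL 3: VV[3][3]++ -> VV[3]=[1, 5, 0, 5]
Event 9: LOCAL 1: VV[1][1]++ -> VV[1]=[0, 6, 0, 1]
Event 1 stamp: [0, 0, 0, 1]
Event 2 stamp: [1, 0, 0, 0]
[0, 0, 0, 1] <= [1, 0, 0, 0]? False
[1, 0, 0, 0] <= [0, 0, 0, 1]? False
Relation: concurrent

Answer: concurrent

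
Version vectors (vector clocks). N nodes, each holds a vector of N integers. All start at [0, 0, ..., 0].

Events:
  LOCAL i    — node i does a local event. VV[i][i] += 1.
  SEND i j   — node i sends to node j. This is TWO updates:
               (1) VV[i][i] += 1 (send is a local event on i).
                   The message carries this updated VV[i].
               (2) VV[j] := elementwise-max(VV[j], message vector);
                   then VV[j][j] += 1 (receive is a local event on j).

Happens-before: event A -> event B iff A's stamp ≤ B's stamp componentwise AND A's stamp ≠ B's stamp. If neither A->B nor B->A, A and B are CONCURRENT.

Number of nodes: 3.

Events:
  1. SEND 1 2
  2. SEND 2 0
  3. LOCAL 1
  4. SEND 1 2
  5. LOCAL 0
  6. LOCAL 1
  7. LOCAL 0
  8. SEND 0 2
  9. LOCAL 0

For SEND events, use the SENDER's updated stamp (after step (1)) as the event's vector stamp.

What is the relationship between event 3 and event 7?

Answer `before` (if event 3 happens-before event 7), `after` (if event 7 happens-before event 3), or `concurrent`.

Answer: concurrent

Derivation:
Initial: VV[0]=[0, 0, 0]
Initial: VV[1]=[0, 0, 0]
Initial: VV[2]=[0, 0, 0]
Event 1: SEND 1->2: VV[1][1]++ -> VV[1]=[0, 1, 0], msg_vec=[0, 1, 0]; VV[2]=max(VV[2],msg_vec) then VV[2][2]++ -> VV[2]=[0, 1, 1]
Event 2: SEND 2->0: VV[2][2]++ -> VV[2]=[0, 1, 2], msg_vec=[0, 1, 2]; VV[0]=max(VV[0],msg_vec) then VV[0][0]++ -> VV[0]=[1, 1, 2]
Event 3: LOCAL 1: VV[1][1]++ -> VV[1]=[0, 2, 0]
Event 4: SEND 1->2: VV[1][1]++ -> VV[1]=[0, 3, 0], msg_vec=[0, 3, 0]; VV[2]=max(VV[2],msg_vec) then VV[2][2]++ -> VV[2]=[0, 3, 3]
Event 5: LOCAL 0: VV[0][0]++ -> VV[0]=[2, 1, 2]
Event 6: LOCAL 1: VV[1][1]++ -> VV[1]=[0, 4, 0]
Event 7: LOCAL 0: VV[0][0]++ -> VV[0]=[3, 1, 2]
Event 8: SEND 0->2: VV[0][0]++ -> VV[0]=[4, 1, 2], msg_vec=[4, 1, 2]; VV[2]=max(VV[2],msg_vec) then VV[2][2]++ -> VV[2]=[4, 3, 4]
Event 9: LOCAL 0: VV[0][0]++ -> VV[0]=[5, 1, 2]
Event 3 stamp: [0, 2, 0]
Event 7 stamp: [3, 1, 2]
[0, 2, 0] <= [3, 1, 2]? False
[3, 1, 2] <= [0, 2, 0]? False
Relation: concurrent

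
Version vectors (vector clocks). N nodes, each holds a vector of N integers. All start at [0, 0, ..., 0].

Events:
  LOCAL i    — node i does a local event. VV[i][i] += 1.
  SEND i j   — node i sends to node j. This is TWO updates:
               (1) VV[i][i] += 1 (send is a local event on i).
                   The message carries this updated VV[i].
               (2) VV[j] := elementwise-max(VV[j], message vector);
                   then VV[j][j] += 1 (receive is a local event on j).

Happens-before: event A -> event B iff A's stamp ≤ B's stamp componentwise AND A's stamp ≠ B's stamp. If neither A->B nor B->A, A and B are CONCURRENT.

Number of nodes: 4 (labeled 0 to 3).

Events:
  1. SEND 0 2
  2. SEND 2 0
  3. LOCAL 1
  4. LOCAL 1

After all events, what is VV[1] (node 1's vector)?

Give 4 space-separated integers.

Initial: VV[0]=[0, 0, 0, 0]
Initial: VV[1]=[0, 0, 0, 0]
Initial: VV[2]=[0, 0, 0, 0]
Initial: VV[3]=[0, 0, 0, 0]
Event 1: SEND 0->2: VV[0][0]++ -> VV[0]=[1, 0, 0, 0], msg_vec=[1, 0, 0, 0]; VV[2]=max(VV[2],msg_vec) then VV[2][2]++ -> VV[2]=[1, 0, 1, 0]
Event 2: SEND 2->0: VV[2][2]++ -> VV[2]=[1, 0, 2, 0], msg_vec=[1, 0, 2, 0]; VV[0]=max(VV[0],msg_vec) then VV[0][0]++ -> VV[0]=[2, 0, 2, 0]
Event 3: LOCAL 1: VV[1][1]++ -> VV[1]=[0, 1, 0, 0]
Event 4: LOCAL 1: VV[1][1]++ -> VV[1]=[0, 2, 0, 0]
Final vectors: VV[0]=[2, 0, 2, 0]; VV[1]=[0, 2, 0, 0]; VV[2]=[1, 0, 2, 0]; VV[3]=[0, 0, 0, 0]

Answer: 0 2 0 0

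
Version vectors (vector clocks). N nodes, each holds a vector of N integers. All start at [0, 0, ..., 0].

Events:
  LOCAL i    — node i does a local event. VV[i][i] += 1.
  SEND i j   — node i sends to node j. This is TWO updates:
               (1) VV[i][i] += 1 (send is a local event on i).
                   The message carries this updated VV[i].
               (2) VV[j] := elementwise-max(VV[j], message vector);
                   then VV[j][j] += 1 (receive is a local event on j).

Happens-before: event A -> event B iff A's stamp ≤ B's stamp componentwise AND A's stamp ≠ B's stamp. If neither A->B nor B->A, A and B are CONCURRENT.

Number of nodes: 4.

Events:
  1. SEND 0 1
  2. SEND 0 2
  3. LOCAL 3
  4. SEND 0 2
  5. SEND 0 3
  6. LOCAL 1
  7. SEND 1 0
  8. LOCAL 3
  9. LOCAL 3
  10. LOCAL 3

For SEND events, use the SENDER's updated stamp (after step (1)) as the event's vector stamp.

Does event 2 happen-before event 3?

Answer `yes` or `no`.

Initial: VV[0]=[0, 0, 0, 0]
Initial: VV[1]=[0, 0, 0, 0]
Initial: VV[2]=[0, 0, 0, 0]
Initial: VV[3]=[0, 0, 0, 0]
Event 1: SEND 0->1: VV[0][0]++ -> VV[0]=[1, 0, 0, 0], msg_vec=[1, 0, 0, 0]; VV[1]=max(VV[1],msg_vec) then VV[1][1]++ -> VV[1]=[1, 1, 0, 0]
Event 2: SEND 0->2: VV[0][0]++ -> VV[0]=[2, 0, 0, 0], msg_vec=[2, 0, 0, 0]; VV[2]=max(VV[2],msg_vec) then VV[2][2]++ -> VV[2]=[2, 0, 1, 0]
Event 3: LOCAL 3: VV[3][3]++ -> VV[3]=[0, 0, 0, 1]
Event 4: SEND 0->2: VV[0][0]++ -> VV[0]=[3, 0, 0, 0], msg_vec=[3, 0, 0, 0]; VV[2]=max(VV[2],msg_vec) then VV[2][2]++ -> VV[2]=[3, 0, 2, 0]
Event 5: SEND 0->3: VV[0][0]++ -> VV[0]=[4, 0, 0, 0], msg_vec=[4, 0, 0, 0]; VV[3]=max(VV[3],msg_vec) then VV[3][3]++ -> VV[3]=[4, 0, 0, 2]
Event 6: LOCAL 1: VV[1][1]++ -> VV[1]=[1, 2, 0, 0]
Event 7: SEND 1->0: VV[1][1]++ -> VV[1]=[1, 3, 0, 0], msg_vec=[1, 3, 0, 0]; VV[0]=max(VV[0],msg_vec) then VV[0][0]++ -> VV[0]=[5, 3, 0, 0]
Event 8: LOCAL 3: VV[3][3]++ -> VV[3]=[4, 0, 0, 3]
Event 9: LOCAL 3: VV[3][3]++ -> VV[3]=[4, 0, 0, 4]
Event 10: LOCAL 3: VV[3][3]++ -> VV[3]=[4, 0, 0, 5]
Event 2 stamp: [2, 0, 0, 0]
Event 3 stamp: [0, 0, 0, 1]
[2, 0, 0, 0] <= [0, 0, 0, 1]? False. Equal? False. Happens-before: False

Answer: no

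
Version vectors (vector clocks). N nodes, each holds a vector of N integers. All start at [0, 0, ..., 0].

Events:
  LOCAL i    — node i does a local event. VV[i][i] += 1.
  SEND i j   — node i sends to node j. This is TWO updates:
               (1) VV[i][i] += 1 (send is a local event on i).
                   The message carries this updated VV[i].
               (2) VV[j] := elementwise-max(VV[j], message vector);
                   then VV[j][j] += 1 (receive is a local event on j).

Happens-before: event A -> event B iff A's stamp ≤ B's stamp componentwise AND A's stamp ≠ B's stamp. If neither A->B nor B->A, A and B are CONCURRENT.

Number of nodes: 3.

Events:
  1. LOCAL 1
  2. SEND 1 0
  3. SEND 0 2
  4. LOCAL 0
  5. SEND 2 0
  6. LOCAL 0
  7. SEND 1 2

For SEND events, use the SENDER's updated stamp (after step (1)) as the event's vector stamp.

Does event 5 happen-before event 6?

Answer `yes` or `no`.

Initial: VV[0]=[0, 0, 0]
Initial: VV[1]=[0, 0, 0]
Initial: VV[2]=[0, 0, 0]
Event 1: LOCAL 1: VV[1][1]++ -> VV[1]=[0, 1, 0]
Event 2: SEND 1->0: VV[1][1]++ -> VV[1]=[0, 2, 0], msg_vec=[0, 2, 0]; VV[0]=max(VV[0],msg_vec) then VV[0][0]++ -> VV[0]=[1, 2, 0]
Event 3: SEND 0->2: VV[0][0]++ -> VV[0]=[2, 2, 0], msg_vec=[2, 2, 0]; VV[2]=max(VV[2],msg_vec) then VV[2][2]++ -> VV[2]=[2, 2, 1]
Event 4: LOCAL 0: VV[0][0]++ -> VV[0]=[3, 2, 0]
Event 5: SEND 2->0: VV[2][2]++ -> VV[2]=[2, 2, 2], msg_vec=[2, 2, 2]; VV[0]=max(VV[0],msg_vec) then VV[0][0]++ -> VV[0]=[4, 2, 2]
Event 6: LOCAL 0: VV[0][0]++ -> VV[0]=[5, 2, 2]
Event 7: SEND 1->2: VV[1][1]++ -> VV[1]=[0, 3, 0], msg_vec=[0, 3, 0]; VV[2]=max(VV[2],msg_vec) then VV[2][2]++ -> VV[2]=[2, 3, 3]
Event 5 stamp: [2, 2, 2]
Event 6 stamp: [5, 2, 2]
[2, 2, 2] <= [5, 2, 2]? True. Equal? False. Happens-before: True

Answer: yes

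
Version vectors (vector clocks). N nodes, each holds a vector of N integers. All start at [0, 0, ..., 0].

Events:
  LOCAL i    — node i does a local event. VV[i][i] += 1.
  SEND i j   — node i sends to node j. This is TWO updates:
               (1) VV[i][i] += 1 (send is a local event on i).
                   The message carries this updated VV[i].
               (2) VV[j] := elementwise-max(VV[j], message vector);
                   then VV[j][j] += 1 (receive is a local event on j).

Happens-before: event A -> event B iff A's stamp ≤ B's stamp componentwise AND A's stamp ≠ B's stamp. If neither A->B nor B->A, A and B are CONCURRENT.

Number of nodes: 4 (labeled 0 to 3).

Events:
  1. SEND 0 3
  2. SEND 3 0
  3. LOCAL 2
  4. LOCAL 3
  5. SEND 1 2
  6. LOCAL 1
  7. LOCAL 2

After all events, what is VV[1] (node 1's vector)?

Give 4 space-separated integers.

Initial: VV[0]=[0, 0, 0, 0]
Initial: VV[1]=[0, 0, 0, 0]
Initial: VV[2]=[0, 0, 0, 0]
Initial: VV[3]=[0, 0, 0, 0]
Event 1: SEND 0->3: VV[0][0]++ -> VV[0]=[1, 0, 0, 0], msg_vec=[1, 0, 0, 0]; VV[3]=max(VV[3],msg_vec) then VV[3][3]++ -> VV[3]=[1, 0, 0, 1]
Event 2: SEND 3->0: VV[3][3]++ -> VV[3]=[1, 0, 0, 2], msg_vec=[1, 0, 0, 2]; VV[0]=max(VV[0],msg_vec) then VV[0][0]++ -> VV[0]=[2, 0, 0, 2]
Event 3: LOCAL 2: VV[2][2]++ -> VV[2]=[0, 0, 1, 0]
Event 4: LOCAL 3: VV[3][3]++ -> VV[3]=[1, 0, 0, 3]
Event 5: SEND 1->2: VV[1][1]++ -> VV[1]=[0, 1, 0, 0], msg_vec=[0, 1, 0, 0]; VV[2]=max(VV[2],msg_vec) then VV[2][2]++ -> VV[2]=[0, 1, 2, 0]
Event 6: LOCAL 1: VV[1][1]++ -> VV[1]=[0, 2, 0, 0]
Event 7: LOCAL 2: VV[2][2]++ -> VV[2]=[0, 1, 3, 0]
Final vectors: VV[0]=[2, 0, 0, 2]; VV[1]=[0, 2, 0, 0]; VV[2]=[0, 1, 3, 0]; VV[3]=[1, 0, 0, 3]

Answer: 0 2 0 0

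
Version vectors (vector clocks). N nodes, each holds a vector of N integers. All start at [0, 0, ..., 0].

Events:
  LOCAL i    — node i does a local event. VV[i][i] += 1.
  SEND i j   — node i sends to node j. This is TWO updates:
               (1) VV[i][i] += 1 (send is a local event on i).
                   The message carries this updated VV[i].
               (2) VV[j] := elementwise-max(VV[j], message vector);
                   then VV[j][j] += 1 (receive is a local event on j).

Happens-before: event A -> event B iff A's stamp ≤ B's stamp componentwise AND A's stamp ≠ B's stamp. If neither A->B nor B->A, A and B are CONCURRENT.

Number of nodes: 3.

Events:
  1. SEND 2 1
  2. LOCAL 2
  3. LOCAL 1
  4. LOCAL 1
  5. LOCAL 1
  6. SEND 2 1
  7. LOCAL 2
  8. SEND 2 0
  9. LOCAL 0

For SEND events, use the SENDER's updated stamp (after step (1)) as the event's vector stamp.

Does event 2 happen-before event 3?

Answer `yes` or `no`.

Answer: no

Derivation:
Initial: VV[0]=[0, 0, 0]
Initial: VV[1]=[0, 0, 0]
Initial: VV[2]=[0, 0, 0]
Event 1: SEND 2->1: VV[2][2]++ -> VV[2]=[0, 0, 1], msg_vec=[0, 0, 1]; VV[1]=max(VV[1],msg_vec) then VV[1][1]++ -> VV[1]=[0, 1, 1]
Event 2: LOCAL 2: VV[2][2]++ -> VV[2]=[0, 0, 2]
Event 3: LOCAL 1: VV[1][1]++ -> VV[1]=[0, 2, 1]
Event 4: LOCAL 1: VV[1][1]++ -> VV[1]=[0, 3, 1]
Event 5: LOCAL 1: VV[1][1]++ -> VV[1]=[0, 4, 1]
Event 6: SEND 2->1: VV[2][2]++ -> VV[2]=[0, 0, 3], msg_vec=[0, 0, 3]; VV[1]=max(VV[1],msg_vec) then VV[1][1]++ -> VV[1]=[0, 5, 3]
Event 7: LOCAL 2: VV[2][2]++ -> VV[2]=[0, 0, 4]
Event 8: SEND 2->0: VV[2][2]++ -> VV[2]=[0, 0, 5], msg_vec=[0, 0, 5]; VV[0]=max(VV[0],msg_vec) then VV[0][0]++ -> VV[0]=[1, 0, 5]
Event 9: LOCAL 0: VV[0][0]++ -> VV[0]=[2, 0, 5]
Event 2 stamp: [0, 0, 2]
Event 3 stamp: [0, 2, 1]
[0, 0, 2] <= [0, 2, 1]? False. Equal? False. Happens-before: False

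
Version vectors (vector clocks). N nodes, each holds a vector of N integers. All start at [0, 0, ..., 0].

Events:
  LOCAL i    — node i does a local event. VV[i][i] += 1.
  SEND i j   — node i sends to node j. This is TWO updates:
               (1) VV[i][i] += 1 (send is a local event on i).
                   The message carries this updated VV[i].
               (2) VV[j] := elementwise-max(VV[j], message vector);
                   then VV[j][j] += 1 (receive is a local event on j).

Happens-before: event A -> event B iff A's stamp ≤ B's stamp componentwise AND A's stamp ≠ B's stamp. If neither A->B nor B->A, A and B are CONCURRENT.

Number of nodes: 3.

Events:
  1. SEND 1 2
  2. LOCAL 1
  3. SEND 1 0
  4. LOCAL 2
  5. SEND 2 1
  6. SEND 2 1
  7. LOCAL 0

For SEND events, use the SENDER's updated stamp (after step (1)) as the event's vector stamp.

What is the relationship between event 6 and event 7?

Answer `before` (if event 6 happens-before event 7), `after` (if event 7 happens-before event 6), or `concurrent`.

Initial: VV[0]=[0, 0, 0]
Initial: VV[1]=[0, 0, 0]
Initial: VV[2]=[0, 0, 0]
Event 1: SEND 1->2: VV[1][1]++ -> VV[1]=[0, 1, 0], msg_vec=[0, 1, 0]; VV[2]=max(VV[2],msg_vec) then VV[2][2]++ -> VV[2]=[0, 1, 1]
Event 2: LOCAL 1: VV[1][1]++ -> VV[1]=[0, 2, 0]
Event 3: SEND 1->0: VV[1][1]++ -> VV[1]=[0, 3, 0], msg_vec=[0, 3, 0]; VV[0]=max(VV[0],msg_vec) then VV[0][0]++ -> VV[0]=[1, 3, 0]
Event 4: LOCAL 2: VV[2][2]++ -> VV[2]=[0, 1, 2]
Event 5: SEND 2->1: VV[2][2]++ -> VV[2]=[0, 1, 3], msg_vec=[0, 1, 3]; VV[1]=max(VV[1],msg_vec) then VV[1][1]++ -> VV[1]=[0, 4, 3]
Event 6: SEND 2->1: VV[2][2]++ -> VV[2]=[0, 1, 4], msg_vec=[0, 1, 4]; VV[1]=max(VV[1],msg_vec) then VV[1][1]++ -> VV[1]=[0, 5, 4]
Event 7: LOCAL 0: VV[0][0]++ -> VV[0]=[2, 3, 0]
Event 6 stamp: [0, 1, 4]
Event 7 stamp: [2, 3, 0]
[0, 1, 4] <= [2, 3, 0]? False
[2, 3, 0] <= [0, 1, 4]? False
Relation: concurrent

Answer: concurrent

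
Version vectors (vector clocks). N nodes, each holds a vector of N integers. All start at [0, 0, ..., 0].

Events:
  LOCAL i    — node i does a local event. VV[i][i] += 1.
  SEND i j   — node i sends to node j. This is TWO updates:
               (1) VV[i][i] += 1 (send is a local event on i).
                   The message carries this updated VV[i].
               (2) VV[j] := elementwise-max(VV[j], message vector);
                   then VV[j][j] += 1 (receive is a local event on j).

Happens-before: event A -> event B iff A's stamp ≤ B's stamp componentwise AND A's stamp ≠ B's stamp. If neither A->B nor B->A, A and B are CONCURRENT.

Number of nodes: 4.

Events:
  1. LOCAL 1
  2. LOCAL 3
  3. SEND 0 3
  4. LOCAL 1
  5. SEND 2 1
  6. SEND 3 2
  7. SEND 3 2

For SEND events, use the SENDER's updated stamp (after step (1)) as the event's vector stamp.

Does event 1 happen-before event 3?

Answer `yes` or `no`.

Initial: VV[0]=[0, 0, 0, 0]
Initial: VV[1]=[0, 0, 0, 0]
Initial: VV[2]=[0, 0, 0, 0]
Initial: VV[3]=[0, 0, 0, 0]
Event 1: LOCAL 1: VV[1][1]++ -> VV[1]=[0, 1, 0, 0]
Event 2: LOCAL 3: VV[3][3]++ -> VV[3]=[0, 0, 0, 1]
Event 3: SEND 0->3: VV[0][0]++ -> VV[0]=[1, 0, 0, 0], msg_vec=[1, 0, 0, 0]; VV[3]=max(VV[3],msg_vec) then VV[3][3]++ -> VV[3]=[1, 0, 0, 2]
Event 4: LOCAL 1: VV[1][1]++ -> VV[1]=[0, 2, 0, 0]
Event 5: SEND 2->1: VV[2][2]++ -> VV[2]=[0, 0, 1, 0], msg_vec=[0, 0, 1, 0]; VV[1]=max(VV[1],msg_vec) then VV[1][1]++ -> VV[1]=[0, 3, 1, 0]
Event 6: SEND 3->2: VV[3][3]++ -> VV[3]=[1, 0, 0, 3], msg_vec=[1, 0, 0, 3]; VV[2]=max(VV[2],msg_vec) then VV[2][2]++ -> VV[2]=[1, 0, 2, 3]
Event 7: SEND 3->2: VV[3][3]++ -> VV[3]=[1, 0, 0, 4], msg_vec=[1, 0, 0, 4]; VV[2]=max(VV[2],msg_vec) then VV[2][2]++ -> VV[2]=[1, 0, 3, 4]
Event 1 stamp: [0, 1, 0, 0]
Event 3 stamp: [1, 0, 0, 0]
[0, 1, 0, 0] <= [1, 0, 0, 0]? False. Equal? False. Happens-before: False

Answer: no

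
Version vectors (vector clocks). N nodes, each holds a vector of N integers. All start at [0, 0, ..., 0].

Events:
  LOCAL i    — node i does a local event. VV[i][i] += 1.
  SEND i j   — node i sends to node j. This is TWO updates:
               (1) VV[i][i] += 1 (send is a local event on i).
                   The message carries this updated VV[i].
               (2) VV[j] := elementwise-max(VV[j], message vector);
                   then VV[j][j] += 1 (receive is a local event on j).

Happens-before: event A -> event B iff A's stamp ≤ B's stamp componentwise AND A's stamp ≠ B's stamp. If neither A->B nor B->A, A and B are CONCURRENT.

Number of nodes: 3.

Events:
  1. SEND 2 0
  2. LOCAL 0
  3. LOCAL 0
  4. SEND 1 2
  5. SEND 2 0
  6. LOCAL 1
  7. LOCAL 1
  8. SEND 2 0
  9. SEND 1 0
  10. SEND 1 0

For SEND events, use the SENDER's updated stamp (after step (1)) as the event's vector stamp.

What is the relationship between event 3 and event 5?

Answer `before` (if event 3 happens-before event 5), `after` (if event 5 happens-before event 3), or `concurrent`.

Initial: VV[0]=[0, 0, 0]
Initial: VV[1]=[0, 0, 0]
Initial: VV[2]=[0, 0, 0]
Event 1: SEND 2->0: VV[2][2]++ -> VV[2]=[0, 0, 1], msg_vec=[0, 0, 1]; VV[0]=max(VV[0],msg_vec) then VV[0][0]++ -> VV[0]=[1, 0, 1]
Event 2: LOCAL 0: VV[0][0]++ -> VV[0]=[2, 0, 1]
Event 3: LOCAL 0: VV[0][0]++ -> VV[0]=[3, 0, 1]
Event 4: SEND 1->2: VV[1][1]++ -> VV[1]=[0, 1, 0], msg_vec=[0, 1, 0]; VV[2]=max(VV[2],msg_vec) then VV[2][2]++ -> VV[2]=[0, 1, 2]
Event 5: SEND 2->0: VV[2][2]++ -> VV[2]=[0, 1, 3], msg_vec=[0, 1, 3]; VV[0]=max(VV[0],msg_vec) then VV[0][0]++ -> VV[0]=[4, 1, 3]
Event 6: LOCAL 1: VV[1][1]++ -> VV[1]=[0, 2, 0]
Event 7: LOCAL 1: VV[1][1]++ -> VV[1]=[0, 3, 0]
Event 8: SEND 2->0: VV[2][2]++ -> VV[2]=[0, 1, 4], msg_vec=[0, 1, 4]; VV[0]=max(VV[0],msg_vec) then VV[0][0]++ -> VV[0]=[5, 1, 4]
Event 9: SEND 1->0: VV[1][1]++ -> VV[1]=[0, 4, 0], msg_vec=[0, 4, 0]; VV[0]=max(VV[0],msg_vec) then VV[0][0]++ -> VV[0]=[6, 4, 4]
Event 10: SEND 1->0: VV[1][1]++ -> VV[1]=[0, 5, 0], msg_vec=[0, 5, 0]; VV[0]=max(VV[0],msg_vec) then VV[0][0]++ -> VV[0]=[7, 5, 4]
Event 3 stamp: [3, 0, 1]
Event 5 stamp: [0, 1, 3]
[3, 0, 1] <= [0, 1, 3]? False
[0, 1, 3] <= [3, 0, 1]? False
Relation: concurrent

Answer: concurrent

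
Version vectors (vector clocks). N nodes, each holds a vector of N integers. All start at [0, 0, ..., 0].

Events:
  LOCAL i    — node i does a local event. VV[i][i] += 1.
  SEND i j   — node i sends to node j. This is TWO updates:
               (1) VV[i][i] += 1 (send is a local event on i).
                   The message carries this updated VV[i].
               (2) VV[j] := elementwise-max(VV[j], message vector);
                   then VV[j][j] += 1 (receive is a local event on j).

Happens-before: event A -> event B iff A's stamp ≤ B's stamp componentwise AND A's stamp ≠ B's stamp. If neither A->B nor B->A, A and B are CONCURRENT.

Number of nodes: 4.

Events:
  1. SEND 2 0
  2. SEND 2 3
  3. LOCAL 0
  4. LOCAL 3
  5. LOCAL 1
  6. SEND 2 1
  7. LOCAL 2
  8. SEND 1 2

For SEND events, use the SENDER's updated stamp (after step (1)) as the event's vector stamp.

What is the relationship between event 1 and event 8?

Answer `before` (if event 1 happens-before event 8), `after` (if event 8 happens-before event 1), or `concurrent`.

Initial: VV[0]=[0, 0, 0, 0]
Initial: VV[1]=[0, 0, 0, 0]
Initial: VV[2]=[0, 0, 0, 0]
Initial: VV[3]=[0, 0, 0, 0]
Event 1: SEND 2->0: VV[2][2]++ -> VV[2]=[0, 0, 1, 0], msg_vec=[0, 0, 1, 0]; VV[0]=max(VV[0],msg_vec) then VV[0][0]++ -> VV[0]=[1, 0, 1, 0]
Event 2: SEND 2->3: VV[2][2]++ -> VV[2]=[0, 0, 2, 0], msg_vec=[0, 0, 2, 0]; VV[3]=max(VV[3],msg_vec) then VV[3][3]++ -> VV[3]=[0, 0, 2, 1]
Event 3: LOCAL 0: VV[0][0]++ -> VV[0]=[2, 0, 1, 0]
Event 4: LOCAL 3: VV[3][3]++ -> VV[3]=[0, 0, 2, 2]
Event 5: LOCAL 1: VV[1][1]++ -> VV[1]=[0, 1, 0, 0]
Event 6: SEND 2->1: VV[2][2]++ -> VV[2]=[0, 0, 3, 0], msg_vec=[0, 0, 3, 0]; VV[1]=max(VV[1],msg_vec) then VV[1][1]++ -> VV[1]=[0, 2, 3, 0]
Event 7: LOCAL 2: VV[2][2]++ -> VV[2]=[0, 0, 4, 0]
Event 8: SEND 1->2: VV[1][1]++ -> VV[1]=[0, 3, 3, 0], msg_vec=[0, 3, 3, 0]; VV[2]=max(VV[2],msg_vec) then VV[2][2]++ -> VV[2]=[0, 3, 5, 0]
Event 1 stamp: [0, 0, 1, 0]
Event 8 stamp: [0, 3, 3, 0]
[0, 0, 1, 0] <= [0, 3, 3, 0]? True
[0, 3, 3, 0] <= [0, 0, 1, 0]? False
Relation: before

Answer: before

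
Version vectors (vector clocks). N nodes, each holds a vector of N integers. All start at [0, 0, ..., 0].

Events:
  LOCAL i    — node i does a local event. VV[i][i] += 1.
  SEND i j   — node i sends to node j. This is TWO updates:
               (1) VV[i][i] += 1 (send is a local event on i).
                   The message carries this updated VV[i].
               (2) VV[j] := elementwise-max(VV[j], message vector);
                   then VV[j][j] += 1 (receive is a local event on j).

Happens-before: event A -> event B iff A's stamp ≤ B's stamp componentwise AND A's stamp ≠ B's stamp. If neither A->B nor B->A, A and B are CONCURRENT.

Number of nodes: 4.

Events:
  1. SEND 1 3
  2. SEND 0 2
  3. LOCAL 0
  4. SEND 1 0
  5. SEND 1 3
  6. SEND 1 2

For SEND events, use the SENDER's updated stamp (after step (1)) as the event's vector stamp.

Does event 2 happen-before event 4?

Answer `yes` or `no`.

Answer: no

Derivation:
Initial: VV[0]=[0, 0, 0, 0]
Initial: VV[1]=[0, 0, 0, 0]
Initial: VV[2]=[0, 0, 0, 0]
Initial: VV[3]=[0, 0, 0, 0]
Event 1: SEND 1->3: VV[1][1]++ -> VV[1]=[0, 1, 0, 0], msg_vec=[0, 1, 0, 0]; VV[3]=max(VV[3],msg_vec) then VV[3][3]++ -> VV[3]=[0, 1, 0, 1]
Event 2: SEND 0->2: VV[0][0]++ -> VV[0]=[1, 0, 0, 0], msg_vec=[1, 0, 0, 0]; VV[2]=max(VV[2],msg_vec) then VV[2][2]++ -> VV[2]=[1, 0, 1, 0]
Event 3: LOCAL 0: VV[0][0]++ -> VV[0]=[2, 0, 0, 0]
Event 4: SEND 1->0: VV[1][1]++ -> VV[1]=[0, 2, 0, 0], msg_vec=[0, 2, 0, 0]; VV[0]=max(VV[0],msg_vec) then VV[0][0]++ -> VV[0]=[3, 2, 0, 0]
Event 5: SEND 1->3: VV[1][1]++ -> VV[1]=[0, 3, 0, 0], msg_vec=[0, 3, 0, 0]; VV[3]=max(VV[3],msg_vec) then VV[3][3]++ -> VV[3]=[0, 3, 0, 2]
Event 6: SEND 1->2: VV[1][1]++ -> VV[1]=[0, 4, 0, 0], msg_vec=[0, 4, 0, 0]; VV[2]=max(VV[2],msg_vec) then VV[2][2]++ -> VV[2]=[1, 4, 2, 0]
Event 2 stamp: [1, 0, 0, 0]
Event 4 stamp: [0, 2, 0, 0]
[1, 0, 0, 0] <= [0, 2, 0, 0]? False. Equal? False. Happens-before: False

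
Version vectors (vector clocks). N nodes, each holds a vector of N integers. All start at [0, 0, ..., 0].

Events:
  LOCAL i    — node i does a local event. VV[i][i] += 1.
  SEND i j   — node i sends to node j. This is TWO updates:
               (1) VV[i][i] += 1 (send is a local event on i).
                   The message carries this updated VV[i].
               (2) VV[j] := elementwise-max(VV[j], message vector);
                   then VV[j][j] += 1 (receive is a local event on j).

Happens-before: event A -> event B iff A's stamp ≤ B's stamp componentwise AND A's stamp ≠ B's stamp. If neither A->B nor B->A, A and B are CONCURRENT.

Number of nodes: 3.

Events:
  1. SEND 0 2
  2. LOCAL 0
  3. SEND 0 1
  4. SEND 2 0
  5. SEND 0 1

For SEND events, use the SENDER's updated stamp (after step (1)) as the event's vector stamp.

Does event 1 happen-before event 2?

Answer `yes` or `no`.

Initial: VV[0]=[0, 0, 0]
Initial: VV[1]=[0, 0, 0]
Initial: VV[2]=[0, 0, 0]
Event 1: SEND 0->2: VV[0][0]++ -> VV[0]=[1, 0, 0], msg_vec=[1, 0, 0]; VV[2]=max(VV[2],msg_vec) then VV[2][2]++ -> VV[2]=[1, 0, 1]
Event 2: LOCAL 0: VV[0][0]++ -> VV[0]=[2, 0, 0]
Event 3: SEND 0->1: VV[0][0]++ -> VV[0]=[3, 0, 0], msg_vec=[3, 0, 0]; VV[1]=max(VV[1],msg_vec) then VV[1][1]++ -> VV[1]=[3, 1, 0]
Event 4: SEND 2->0: VV[2][2]++ -> VV[2]=[1, 0, 2], msg_vec=[1, 0, 2]; VV[0]=max(VV[0],msg_vec) then VV[0][0]++ -> VV[0]=[4, 0, 2]
Event 5: SEND 0->1: VV[0][0]++ -> VV[0]=[5, 0, 2], msg_vec=[5, 0, 2]; VV[1]=max(VV[1],msg_vec) then VV[1][1]++ -> VV[1]=[5, 2, 2]
Event 1 stamp: [1, 0, 0]
Event 2 stamp: [2, 0, 0]
[1, 0, 0] <= [2, 0, 0]? True. Equal? False. Happens-before: True

Answer: yes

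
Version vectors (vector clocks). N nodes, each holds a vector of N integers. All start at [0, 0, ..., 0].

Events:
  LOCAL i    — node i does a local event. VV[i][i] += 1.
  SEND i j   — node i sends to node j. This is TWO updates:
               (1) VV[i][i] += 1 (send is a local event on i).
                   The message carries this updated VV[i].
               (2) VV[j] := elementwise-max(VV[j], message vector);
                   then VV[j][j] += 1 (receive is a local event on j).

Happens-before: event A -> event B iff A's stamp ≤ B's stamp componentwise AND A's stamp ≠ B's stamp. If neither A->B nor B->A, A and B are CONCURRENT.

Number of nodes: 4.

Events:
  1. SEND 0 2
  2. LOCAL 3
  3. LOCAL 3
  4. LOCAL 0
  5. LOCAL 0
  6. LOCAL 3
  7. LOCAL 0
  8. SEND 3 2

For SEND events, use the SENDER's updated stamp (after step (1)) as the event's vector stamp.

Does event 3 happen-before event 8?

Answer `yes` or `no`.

Answer: yes

Derivation:
Initial: VV[0]=[0, 0, 0, 0]
Initial: VV[1]=[0, 0, 0, 0]
Initial: VV[2]=[0, 0, 0, 0]
Initial: VV[3]=[0, 0, 0, 0]
Event 1: SEND 0->2: VV[0][0]++ -> VV[0]=[1, 0, 0, 0], msg_vec=[1, 0, 0, 0]; VV[2]=max(VV[2],msg_vec) then VV[2][2]++ -> VV[2]=[1, 0, 1, 0]
Event 2: LOCAL 3: VV[3][3]++ -> VV[3]=[0, 0, 0, 1]
Event 3: LOCAL 3: VV[3][3]++ -> VV[3]=[0, 0, 0, 2]
Event 4: LOCAL 0: VV[0][0]++ -> VV[0]=[2, 0, 0, 0]
Event 5: LOCAL 0: VV[0][0]++ -> VV[0]=[3, 0, 0, 0]
Event 6: LOCAL 3: VV[3][3]++ -> VV[3]=[0, 0, 0, 3]
Event 7: LOCAL 0: VV[0][0]++ -> VV[0]=[4, 0, 0, 0]
Event 8: SEND 3->2: VV[3][3]++ -> VV[3]=[0, 0, 0, 4], msg_vec=[0, 0, 0, 4]; VV[2]=max(VV[2],msg_vec) then VV[2][2]++ -> VV[2]=[1, 0, 2, 4]
Event 3 stamp: [0, 0, 0, 2]
Event 8 stamp: [0, 0, 0, 4]
[0, 0, 0, 2] <= [0, 0, 0, 4]? True. Equal? False. Happens-before: True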